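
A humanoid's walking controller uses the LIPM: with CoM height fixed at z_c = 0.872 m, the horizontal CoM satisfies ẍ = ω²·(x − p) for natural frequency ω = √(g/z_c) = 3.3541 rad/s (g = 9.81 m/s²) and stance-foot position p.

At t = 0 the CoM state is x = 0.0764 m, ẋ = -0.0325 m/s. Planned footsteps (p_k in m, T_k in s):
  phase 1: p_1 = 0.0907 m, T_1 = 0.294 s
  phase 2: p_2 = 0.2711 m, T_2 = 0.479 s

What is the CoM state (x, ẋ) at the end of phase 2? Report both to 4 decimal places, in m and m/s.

phase 1: p=0.0907, T=0.294, ωT=0.986105, cosh=1.526900, sinh=1.153873; start (x,ẋ)=(0.076400, -0.032500) → end (x,ẋ)=(0.057685, -0.104968)
phase 2: p=0.2711, T=0.479, ωT=1.606614, cosh=2.593233, sinh=2.392667; start (x,ẋ)=(0.057685, -0.104968) → end (x,ẋ)=(-0.357215, -1.984917)

x = -0.3572, ẋ = -1.9849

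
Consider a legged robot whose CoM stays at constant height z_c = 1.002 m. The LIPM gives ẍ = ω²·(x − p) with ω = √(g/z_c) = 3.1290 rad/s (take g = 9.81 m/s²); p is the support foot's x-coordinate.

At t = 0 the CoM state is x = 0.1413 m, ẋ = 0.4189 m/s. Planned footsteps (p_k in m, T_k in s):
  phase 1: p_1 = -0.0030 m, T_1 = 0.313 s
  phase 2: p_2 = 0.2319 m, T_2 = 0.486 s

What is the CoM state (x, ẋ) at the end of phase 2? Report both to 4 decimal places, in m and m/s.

phase 1: p=-0.0030, T=0.313, ωT=0.979377, cosh=1.519171, sinh=1.143626; start (x,ẋ)=(0.141300, 0.418900) → end (x,ẋ)=(0.369321, 1.152745)
phase 2: p=0.2319, T=0.486, ωT=1.520694, cosh=2.396980, sinh=2.178420; start (x,ẋ)=(0.369321, 1.152745) → end (x,ẋ)=(1.363840, 3.699806)

x = 1.3638, ẋ = 3.6998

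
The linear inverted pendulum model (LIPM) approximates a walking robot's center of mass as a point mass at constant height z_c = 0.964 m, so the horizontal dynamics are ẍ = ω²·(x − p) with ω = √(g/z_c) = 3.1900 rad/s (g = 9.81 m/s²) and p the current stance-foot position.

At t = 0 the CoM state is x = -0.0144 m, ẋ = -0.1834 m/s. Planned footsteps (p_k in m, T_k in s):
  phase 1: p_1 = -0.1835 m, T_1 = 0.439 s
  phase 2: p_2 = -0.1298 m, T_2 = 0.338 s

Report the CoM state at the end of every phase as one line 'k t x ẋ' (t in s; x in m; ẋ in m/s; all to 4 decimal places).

1 0.4390 0.0708 0.6331
2 0.7770 0.4571 1.8699

phase 1: p=-0.1835, T=0.439, ωT=1.400410, cosh=2.151679, sinh=1.905184; start (x,ẋ)=(-0.014400, -0.183400) → end (x,ẋ)=(0.070816, 0.633093)
phase 2: p=-0.1298, T=0.338, ωT=1.078220, cosh=1.639822, sinh=1.299621; start (x,ẋ)=(0.070816, 0.633093) → end (x,ẋ)=(0.457099, 1.869871)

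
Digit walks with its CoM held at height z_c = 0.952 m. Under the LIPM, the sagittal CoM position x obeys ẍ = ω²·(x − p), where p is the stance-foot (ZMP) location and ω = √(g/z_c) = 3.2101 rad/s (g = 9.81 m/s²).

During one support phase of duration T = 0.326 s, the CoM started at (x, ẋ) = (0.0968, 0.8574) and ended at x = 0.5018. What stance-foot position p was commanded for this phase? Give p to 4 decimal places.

ωT = 3.2101·0.326 = 1.046493; cosh(ωT) = 1.599407, sinh(ωT) = 1.248239
x(T) = p + (x₀−p)·cosh(ωT) + (ẋ₀/ω)·sinh(ωT) ⇒ p·(1 − cosh) = x(T) − x₀·cosh − (ẋ₀/ω)·sinh
numerator   = 0.5018 − (0.0968)·1.599407 − (0.8574/3.2101)·1.248239 = 0.013580
denominator = 1 − 1.599407 = -0.599407
p = 0.013580 / -0.599407 = -0.0227

p = -0.0227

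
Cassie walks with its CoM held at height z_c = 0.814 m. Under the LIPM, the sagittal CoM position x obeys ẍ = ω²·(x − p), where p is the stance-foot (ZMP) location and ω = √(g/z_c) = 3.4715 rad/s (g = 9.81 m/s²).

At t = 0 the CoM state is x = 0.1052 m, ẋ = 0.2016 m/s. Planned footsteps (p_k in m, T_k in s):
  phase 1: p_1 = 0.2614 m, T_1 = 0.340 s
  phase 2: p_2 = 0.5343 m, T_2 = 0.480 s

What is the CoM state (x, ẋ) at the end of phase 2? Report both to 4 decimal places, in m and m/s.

x = -1.0652, ẋ = -5.3306

phase 1: p=0.2614, T=0.340, ωT=1.180310, cosh=1.781283, sinh=1.474100; start (x,ẋ)=(0.105200, 0.201600) → end (x,ẋ)=(0.068769, -0.440221)
phase 2: p=0.5343, T=0.480, ωT=1.666320, cosh=2.740798, sinh=2.551857; start (x,ẋ)=(0.068769, -0.440221) → end (x,ẋ)=(-1.065228, -5.330593)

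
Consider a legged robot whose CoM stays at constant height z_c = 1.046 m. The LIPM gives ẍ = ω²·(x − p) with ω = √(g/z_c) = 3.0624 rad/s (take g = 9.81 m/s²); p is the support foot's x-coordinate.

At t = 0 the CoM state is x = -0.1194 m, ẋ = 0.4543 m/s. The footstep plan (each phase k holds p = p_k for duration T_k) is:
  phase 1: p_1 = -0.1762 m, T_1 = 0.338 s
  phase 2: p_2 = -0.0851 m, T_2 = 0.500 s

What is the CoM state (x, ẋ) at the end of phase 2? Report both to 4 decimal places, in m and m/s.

x = 1.0262, ẋ = 3.4850

phase 1: p=-0.1762, T=0.338, ωT=1.035091, cosh=1.585278, sinh=1.230084; start (x,ẋ)=(-0.119400, 0.454300) → end (x,ẋ)=(0.096324, 0.934158)
phase 2: p=-0.0851, T=0.500, ωT=1.531200, cosh=2.419999, sinh=2.203723; start (x,ẋ)=(0.096324, 0.934158) → end (x,ẋ)=(1.026172, 3.485035)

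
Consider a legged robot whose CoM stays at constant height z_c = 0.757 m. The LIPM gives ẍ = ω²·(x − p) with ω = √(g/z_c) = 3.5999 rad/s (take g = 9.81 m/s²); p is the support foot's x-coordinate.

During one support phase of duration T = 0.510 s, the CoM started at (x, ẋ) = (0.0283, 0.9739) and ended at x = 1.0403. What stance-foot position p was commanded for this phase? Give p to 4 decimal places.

ωT = 3.5999·0.510 = 1.835949; cosh(ωT) = 3.215272, sinh(ωT) = 3.055810
x(T) = p + (x₀−p)·cosh(ωT) + (ẋ₀/ω)·sinh(ωT) ⇒ p·(1 − cosh) = x(T) − x₀·cosh − (ẋ₀/ω)·sinh
numerator   = 1.0403 − (0.0283)·3.215272 − (0.9739/3.5999)·3.055810 = 0.122603
denominator = 1 − 3.215272 = -2.215272
p = 0.122603 / -2.215272 = -0.0553

p = -0.0553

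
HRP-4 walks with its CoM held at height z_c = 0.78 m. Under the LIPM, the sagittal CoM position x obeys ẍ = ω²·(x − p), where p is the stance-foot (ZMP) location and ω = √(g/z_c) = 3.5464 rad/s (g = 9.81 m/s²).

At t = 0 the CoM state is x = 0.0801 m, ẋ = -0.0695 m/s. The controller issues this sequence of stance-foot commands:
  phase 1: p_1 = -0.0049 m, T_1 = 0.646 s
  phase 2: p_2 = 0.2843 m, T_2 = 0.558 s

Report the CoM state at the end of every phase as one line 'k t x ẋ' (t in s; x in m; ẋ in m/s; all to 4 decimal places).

1 0.6460 0.3236 1.1276
2 1.2040 1.5574 4.6516

phase 1: p=-0.0049, T=0.646, ωT=2.290974, cosh=4.992866, sinh=4.891698; start (x,ẋ)=(0.080100, -0.069500) → end (x,ẋ)=(0.323629, 1.127569)
phase 2: p=0.2843, T=0.558, ωT=1.978891, cosh=3.686470, sinh=3.548247; start (x,ẋ)=(0.323629, 1.127569) → end (x,ẋ)=(1.557443, 4.651650)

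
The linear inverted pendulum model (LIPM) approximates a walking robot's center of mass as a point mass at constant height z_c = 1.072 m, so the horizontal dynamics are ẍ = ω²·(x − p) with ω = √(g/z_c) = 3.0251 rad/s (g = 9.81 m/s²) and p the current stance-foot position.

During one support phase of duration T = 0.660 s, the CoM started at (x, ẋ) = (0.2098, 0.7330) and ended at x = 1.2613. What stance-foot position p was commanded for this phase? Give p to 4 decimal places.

p = 0.1459

ωT = 3.0251·0.660 = 1.996566; cosh(ωT) = 3.749763, sinh(ωT) = 3.613962
x(T) = p + (x₀−p)·cosh(ωT) + (ẋ₀/ω)·sinh(ωT) ⇒ p·(1 − cosh) = x(T) − x₀·cosh − (ẋ₀/ω)·sinh
numerator   = 1.2613 − (0.2098)·3.749763 − (0.7330/3.0251)·3.613962 = -0.401085
denominator = 1 − 3.749763 = -2.749763
p = -0.401085 / -2.749763 = 0.1459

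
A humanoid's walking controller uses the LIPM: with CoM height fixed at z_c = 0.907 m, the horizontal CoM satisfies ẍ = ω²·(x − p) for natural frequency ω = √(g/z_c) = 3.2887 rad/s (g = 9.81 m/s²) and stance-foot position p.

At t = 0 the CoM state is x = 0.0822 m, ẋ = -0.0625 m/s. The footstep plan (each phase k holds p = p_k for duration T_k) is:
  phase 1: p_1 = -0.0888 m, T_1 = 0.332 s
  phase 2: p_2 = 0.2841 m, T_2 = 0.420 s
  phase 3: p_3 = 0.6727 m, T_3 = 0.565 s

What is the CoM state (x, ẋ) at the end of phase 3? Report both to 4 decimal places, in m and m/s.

phase 1: p=-0.0888, T=0.332, ωT=1.091848, cosh=1.657686, sinh=1.322091; start (x,ẋ)=(0.082200, -0.062500) → end (x,ẋ)=(0.169539, 0.639896)
phase 2: p=0.2841, T=0.420, ωT=1.381254, cosh=2.115576, sinh=1.864313; start (x,ẋ)=(0.169539, 0.639896) → end (x,ẋ)=(0.404484, 0.651354)
phase 3: p=0.6727, T=0.565, ωT=1.858115, cosh=3.283804, sinh=3.127838; start (x,ẋ)=(0.404484, 0.651354) → end (x,ẋ)=(0.411424, -0.620094)

x = 0.4114, ẋ = -0.6201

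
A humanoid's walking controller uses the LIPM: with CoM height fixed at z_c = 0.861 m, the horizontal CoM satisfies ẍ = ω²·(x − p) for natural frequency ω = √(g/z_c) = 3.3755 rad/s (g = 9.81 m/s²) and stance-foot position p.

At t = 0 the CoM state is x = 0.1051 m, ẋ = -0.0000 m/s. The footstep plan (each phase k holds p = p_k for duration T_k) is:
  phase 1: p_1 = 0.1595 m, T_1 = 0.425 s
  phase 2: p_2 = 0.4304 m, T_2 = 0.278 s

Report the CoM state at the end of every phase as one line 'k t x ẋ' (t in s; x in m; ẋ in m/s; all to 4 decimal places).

1 0.4250 0.0388 -0.3636
2 0.7030 -0.2632 -1.9662

phase 1: p=0.1595, T=0.425, ωT=1.434588, cosh=2.218063, sinh=1.979850; start (x,ẋ)=(0.105100, -0.000000) → end (x,ẋ)=(0.038837, -0.363554)
phase 2: p=0.4304, T=0.278, ωT=0.938389, cosh=1.473559, sinh=1.082301; start (x,ẋ)=(0.038837, -0.363554) → end (x,ẋ)=(-0.263159, -1.966218)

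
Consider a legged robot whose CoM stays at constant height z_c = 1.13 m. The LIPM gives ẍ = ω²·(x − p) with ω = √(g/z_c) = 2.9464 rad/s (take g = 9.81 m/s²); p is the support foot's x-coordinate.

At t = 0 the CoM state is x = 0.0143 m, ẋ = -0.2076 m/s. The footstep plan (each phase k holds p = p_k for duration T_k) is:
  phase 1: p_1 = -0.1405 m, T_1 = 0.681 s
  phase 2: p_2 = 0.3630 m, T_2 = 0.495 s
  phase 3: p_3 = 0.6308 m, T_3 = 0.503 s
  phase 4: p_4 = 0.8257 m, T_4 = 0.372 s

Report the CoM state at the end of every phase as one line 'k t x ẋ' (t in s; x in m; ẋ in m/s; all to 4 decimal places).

1 0.6810 0.1883 0.8795
2 1.1760 0.5740 0.9461
3 1.6790 1.1696 1.8405
4 2.0510 2.2279 4.4080

phase 1: p=-0.1405, T=0.681, ωT=2.006498, cosh=3.785844, sinh=3.651385; start (x,ẋ)=(0.014300, -0.207600) → end (x,ẋ)=(0.188276, 0.879466)
phase 2: p=0.3630, T=0.495, ωT=1.458468, cosh=2.265980, sinh=2.033388; start (x,ẋ)=(0.188276, 0.879466) → end (x,ẋ)=(0.574022, 0.946051)
phase 3: p=0.6308, T=0.503, ωT=1.482039, cosh=2.314543, sinh=2.087369; start (x,ẋ)=(0.574022, 0.946051) → end (x,ẋ)=(1.169611, 1.840475)
phase 4: p=0.8257, T=0.372, ωT=1.096061, cosh=1.663270, sinh=1.329085; start (x,ẋ)=(1.169611, 1.840475) → end (x,ẋ)=(2.227933, 4.407969)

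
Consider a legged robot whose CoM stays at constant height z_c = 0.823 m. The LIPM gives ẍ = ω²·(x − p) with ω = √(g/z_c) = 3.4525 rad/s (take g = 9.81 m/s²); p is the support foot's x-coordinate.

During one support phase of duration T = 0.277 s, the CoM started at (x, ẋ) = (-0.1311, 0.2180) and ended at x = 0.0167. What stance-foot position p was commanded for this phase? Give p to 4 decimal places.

p = -0.2888

ωT = 3.4525·0.277 = 0.956343; cosh(ωT) = 1.493229, sinh(ωT) = 1.108933
x(T) = p + (x₀−p)·cosh(ωT) + (ẋ₀/ω)·sinh(ωT) ⇒ p·(1 − cosh) = x(T) − x₀·cosh − (ẋ₀/ω)·sinh
numerator   = 0.0167 − (-0.1311)·1.493229 − (0.2180/3.4525)·1.108933 = 0.142441
denominator = 1 − 1.493229 = -0.493229
p = 0.142441 / -0.493229 = -0.2888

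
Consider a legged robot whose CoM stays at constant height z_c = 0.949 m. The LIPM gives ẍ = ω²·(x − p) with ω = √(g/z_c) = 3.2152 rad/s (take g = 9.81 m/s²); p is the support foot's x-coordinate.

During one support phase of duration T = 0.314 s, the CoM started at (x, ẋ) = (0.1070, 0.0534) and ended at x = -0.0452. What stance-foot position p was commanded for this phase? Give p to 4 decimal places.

ωT = 3.2152·0.314 = 1.009573; cosh(ωT) = 1.554401, sinh(ωT) = 1.190027
x(T) = p + (x₀−p)·cosh(ωT) + (ẋ₀/ω)·sinh(ωT) ⇒ p·(1 − cosh) = x(T) − x₀·cosh − (ẋ₀/ω)·sinh
numerator   = -0.0452 − (0.1070)·1.554401 − (0.0534/3.2152)·1.190027 = -0.231286
denominator = 1 − 1.554401 = -0.554401
p = -0.231286 / -0.554401 = 0.4172

p = 0.4172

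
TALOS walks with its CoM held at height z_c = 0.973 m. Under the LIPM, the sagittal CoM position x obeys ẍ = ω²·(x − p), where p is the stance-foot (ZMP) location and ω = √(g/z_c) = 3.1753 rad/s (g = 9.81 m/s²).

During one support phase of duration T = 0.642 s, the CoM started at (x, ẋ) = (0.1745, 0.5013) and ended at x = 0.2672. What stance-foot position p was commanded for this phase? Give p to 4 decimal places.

p = 0.3477

ωT = 3.1753·0.642 = 2.038543; cosh(ωT) = 3.904814, sinh(ωT) = 3.774595
x(T) = p + (x₀−p)·cosh(ωT) + (ẋ₀/ω)·sinh(ωT) ⇒ p·(1 − cosh) = x(T) − x₀·cosh − (ẋ₀/ω)·sinh
numerator   = 0.2672 − (0.1745)·3.904814 − (0.5013/3.1753)·3.774595 = -1.010104
denominator = 1 − 3.904814 = -2.904814
p = -1.010104 / -2.904814 = 0.3477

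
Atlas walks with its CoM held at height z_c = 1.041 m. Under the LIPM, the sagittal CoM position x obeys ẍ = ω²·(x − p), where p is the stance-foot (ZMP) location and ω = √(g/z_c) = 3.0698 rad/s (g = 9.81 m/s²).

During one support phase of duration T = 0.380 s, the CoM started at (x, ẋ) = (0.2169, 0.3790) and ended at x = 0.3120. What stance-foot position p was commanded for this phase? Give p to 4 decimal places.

ωT = 3.0698·0.380 = 1.166524; cosh(ωT) = 1.761130, sinh(ωT) = 1.449682
x(T) = p + (x₀−p)·cosh(ωT) + (ẋ₀/ω)·sinh(ωT) ⇒ p·(1 − cosh) = x(T) − x₀·cosh − (ẋ₀/ω)·sinh
numerator   = 0.3120 − (0.2169)·1.761130 − (0.3790/3.0698)·1.449682 = -0.248968
denominator = 1 − 1.761130 = -0.761130
p = -0.248968 / -0.761130 = 0.3271

p = 0.3271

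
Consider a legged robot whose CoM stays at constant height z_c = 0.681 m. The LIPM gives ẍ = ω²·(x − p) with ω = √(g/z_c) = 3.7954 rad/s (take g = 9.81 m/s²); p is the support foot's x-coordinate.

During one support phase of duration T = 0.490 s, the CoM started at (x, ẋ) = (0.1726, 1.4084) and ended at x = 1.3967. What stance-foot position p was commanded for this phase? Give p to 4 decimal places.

p = 0.1458

ωT = 3.7954·0.490 = 1.859746; cosh(ωT) = 3.288909, sinh(ωT) = 3.133197
x(T) = p + (x₀−p)·cosh(ωT) + (ẋ₀/ω)·sinh(ωT) ⇒ p·(1 − cosh) = x(T) − x₀·cosh − (ẋ₀/ω)·sinh
numerator   = 1.3967 − (0.1726)·3.288909 − (1.4084/3.7954)·3.133197 = -0.333635
denominator = 1 − 3.288909 = -2.288909
p = -0.333635 / -2.288909 = 0.1458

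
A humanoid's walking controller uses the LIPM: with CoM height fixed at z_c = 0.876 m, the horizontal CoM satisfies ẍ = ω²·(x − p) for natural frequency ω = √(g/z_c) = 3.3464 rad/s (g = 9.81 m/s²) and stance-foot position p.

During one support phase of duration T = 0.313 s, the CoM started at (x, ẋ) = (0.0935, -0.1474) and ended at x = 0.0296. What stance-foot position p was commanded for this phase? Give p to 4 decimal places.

p = 0.1082

ωT = 3.3464·0.313 = 1.047423; cosh(ωT) = 1.600569, sinh(ωT) = 1.249728
x(T) = p + (x₀−p)·cosh(ωT) + (ẋ₀/ω)·sinh(ωT) ⇒ p·(1 − cosh) = x(T) − x₀·cosh − (ẋ₀/ω)·sinh
numerator   = 0.0296 − (0.0935)·1.600569 − (-0.1474/3.3464)·1.249728 = -0.065006
denominator = 1 − 1.600569 = -0.600569
p = -0.065006 / -0.600569 = 0.1082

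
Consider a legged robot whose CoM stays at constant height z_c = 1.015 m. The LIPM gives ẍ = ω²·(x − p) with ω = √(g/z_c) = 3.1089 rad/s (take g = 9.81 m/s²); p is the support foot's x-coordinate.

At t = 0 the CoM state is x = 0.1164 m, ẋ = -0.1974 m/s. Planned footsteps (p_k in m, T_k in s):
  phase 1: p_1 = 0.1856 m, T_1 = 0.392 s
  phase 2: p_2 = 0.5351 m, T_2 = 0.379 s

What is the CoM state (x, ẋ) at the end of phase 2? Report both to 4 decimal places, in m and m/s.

x = -0.8158, ẋ = -3.8638

phase 1: p=0.1856, T=0.392, ωT=1.218689, cosh=1.839183, sinh=1.543566; start (x,ẋ)=(0.116400, -0.197400) → end (x,ẋ)=(-0.039680, -0.695131)
phase 2: p=0.5351, T=0.379, ωT=1.178273, cosh=1.778284, sinh=1.470475; start (x,ẋ)=(-0.039680, -0.695131) → end (x,ẋ)=(-0.815812, -3.863783)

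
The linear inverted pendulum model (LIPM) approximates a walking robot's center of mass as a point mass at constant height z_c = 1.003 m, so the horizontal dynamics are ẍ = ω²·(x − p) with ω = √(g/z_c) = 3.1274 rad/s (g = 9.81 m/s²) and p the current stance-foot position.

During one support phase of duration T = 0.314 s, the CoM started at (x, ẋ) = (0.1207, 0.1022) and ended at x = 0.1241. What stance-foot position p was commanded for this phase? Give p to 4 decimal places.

ωT = 3.1274·0.314 = 0.982004; cosh(ωT) = 1.522180, sinh(ωT) = 1.147620
x(T) = p + (x₀−p)·cosh(ωT) + (ẋ₀/ω)·sinh(ωT) ⇒ p·(1 − cosh) = x(T) − x₀·cosh − (ẋ₀/ω)·sinh
numerator   = 0.1241 − (0.1207)·1.522180 − (0.1022/3.1274)·1.147620 = -0.097130
denominator = 1 − 1.522180 = -0.522180
p = -0.097130 / -0.522180 = 0.1860

p = 0.1860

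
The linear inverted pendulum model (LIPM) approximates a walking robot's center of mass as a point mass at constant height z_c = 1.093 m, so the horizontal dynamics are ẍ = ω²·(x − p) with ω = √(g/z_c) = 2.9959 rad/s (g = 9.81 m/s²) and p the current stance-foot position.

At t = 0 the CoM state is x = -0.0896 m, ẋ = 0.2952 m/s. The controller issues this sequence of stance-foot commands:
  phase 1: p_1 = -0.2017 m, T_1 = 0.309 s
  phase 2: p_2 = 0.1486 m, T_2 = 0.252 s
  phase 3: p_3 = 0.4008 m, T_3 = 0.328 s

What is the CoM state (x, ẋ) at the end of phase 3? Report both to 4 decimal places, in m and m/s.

phase 1: p=-0.2017, T=0.309, ωT=0.925733, cosh=1.459979, sinh=1.063738; start (x,ẋ)=(-0.089600, 0.295200) → end (x,ẋ)=(0.066779, 0.788232)
phase 2: p=0.1486, T=0.252, ωT=0.754967, cosh=1.298784, sinh=0.828757; start (x,ẋ)=(0.066779, 0.788232) → end (x,ẋ)=(0.260381, 0.820591)
phase 3: p=0.4008, T=0.328, ωT=0.982655, cosh=1.522928, sinh=1.148612; start (x,ẋ)=(0.260381, 0.820591) → end (x,ẋ)=(0.501562, 0.766502)

x = 0.5016, ẋ = 0.7665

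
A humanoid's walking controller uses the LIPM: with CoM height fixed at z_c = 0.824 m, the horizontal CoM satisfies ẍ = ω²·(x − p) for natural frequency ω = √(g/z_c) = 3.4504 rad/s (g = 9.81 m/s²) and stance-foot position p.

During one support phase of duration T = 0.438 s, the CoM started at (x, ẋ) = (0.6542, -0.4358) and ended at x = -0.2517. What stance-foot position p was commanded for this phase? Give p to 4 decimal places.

ωT = 3.4504·0.438 = 1.511275; cosh(ωT) = 2.376568, sinh(ωT) = 2.155939
x(T) = p + (x₀−p)·cosh(ωT) + (ẋ₀/ω)·sinh(ωT) ⇒ p·(1 − cosh) = x(T) − x₀·cosh − (ẋ₀/ω)·sinh
numerator   = -0.2517 − (0.6542)·2.376568 − (-0.4358/3.4504)·2.155939 = -1.534146
denominator = 1 − 2.376568 = -1.376568
p = -1.534146 / -1.376568 = 1.1145

p = 1.1145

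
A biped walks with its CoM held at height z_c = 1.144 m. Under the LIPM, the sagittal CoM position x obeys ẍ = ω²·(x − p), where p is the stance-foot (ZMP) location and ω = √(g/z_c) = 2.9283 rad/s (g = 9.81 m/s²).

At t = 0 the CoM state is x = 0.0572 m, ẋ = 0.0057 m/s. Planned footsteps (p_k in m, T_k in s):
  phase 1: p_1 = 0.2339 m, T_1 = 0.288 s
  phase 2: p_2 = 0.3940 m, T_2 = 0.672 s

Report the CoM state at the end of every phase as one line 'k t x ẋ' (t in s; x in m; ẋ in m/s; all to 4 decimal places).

phase 1: p=0.2339, T=0.288, ωT=0.843350, cosh=1.377204, sinh=0.946937; start (x,ẋ)=(0.057200, 0.005700) → end (x,ẋ)=(-0.007609, -0.482124)
phase 2: p=0.3940, T=0.672, ωT=1.967818, cosh=3.647403, sinh=3.507641; start (x,ẋ)=(-0.007609, -0.482124) → end (x,ẋ)=(-1.648337, -5.883595)

1 0.2880 -0.0076 -0.4821
2 0.9600 -1.6483 -5.8836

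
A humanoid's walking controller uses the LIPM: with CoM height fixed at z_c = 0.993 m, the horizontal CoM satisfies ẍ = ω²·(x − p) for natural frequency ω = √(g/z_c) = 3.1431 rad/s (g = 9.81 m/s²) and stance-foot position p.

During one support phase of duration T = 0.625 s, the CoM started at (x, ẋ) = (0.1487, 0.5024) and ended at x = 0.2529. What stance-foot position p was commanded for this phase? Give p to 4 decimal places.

ωT = 3.1431·0.625 = 1.964438; cosh(ωT) = 3.635568, sinh(ωT) = 3.495333
x(T) = p + (x₀−p)·cosh(ωT) + (ẋ₀/ω)·sinh(ωT) ⇒ p·(1 − cosh) = x(T) − x₀·cosh − (ẋ₀/ω)·sinh
numerator   = 0.2529 − (0.1487)·3.635568 − (0.5024/3.1431)·3.495333 = -0.846411
denominator = 1 − 3.635568 = -2.635568
p = -0.846411 / -2.635568 = 0.3211

p = 0.3211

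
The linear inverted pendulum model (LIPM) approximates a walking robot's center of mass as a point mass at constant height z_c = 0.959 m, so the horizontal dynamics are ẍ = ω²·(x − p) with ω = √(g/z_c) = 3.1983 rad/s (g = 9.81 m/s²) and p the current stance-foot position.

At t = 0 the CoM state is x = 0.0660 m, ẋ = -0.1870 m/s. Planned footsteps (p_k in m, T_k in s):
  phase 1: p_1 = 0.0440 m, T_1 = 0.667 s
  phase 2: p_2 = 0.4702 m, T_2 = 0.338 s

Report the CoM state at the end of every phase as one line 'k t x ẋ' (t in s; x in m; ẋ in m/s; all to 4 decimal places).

1 0.6670 -0.1052 -0.5076
2 1.0050 -0.6824 -3.2343

phase 1: p=0.0440, T=0.667, ωT=2.133266, cosh=4.280423, sinh=4.161973; start (x,ẋ)=(0.066000, -0.187000) → end (x,ẋ)=(-0.105175, -0.507592)
phase 2: p=0.4702, T=0.338, ωT=1.081025, cosh=1.643474, sinh=1.304227; start (x,ẋ)=(-0.105175, -0.507592) → end (x,ẋ)=(-0.682404, -3.234281)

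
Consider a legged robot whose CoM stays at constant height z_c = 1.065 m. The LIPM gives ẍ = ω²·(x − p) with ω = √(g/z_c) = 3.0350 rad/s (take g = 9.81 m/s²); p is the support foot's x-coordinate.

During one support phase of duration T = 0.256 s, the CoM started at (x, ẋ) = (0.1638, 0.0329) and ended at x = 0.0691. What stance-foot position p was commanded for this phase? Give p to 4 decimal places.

p = 0.4915

ωT = 3.0350·0.256 = 0.776960; cosh(ωT) = 1.317326, sinh(ωT) = 0.857524
x(T) = p + (x₀−p)·cosh(ωT) + (ẋ₀/ω)·sinh(ωT) ⇒ p·(1 − cosh) = x(T) − x₀·cosh − (ẋ₀/ω)·sinh
numerator   = 0.0691 − (0.1638)·1.317326 − (0.0329/3.0350)·0.857524 = -0.155974
denominator = 1 − 1.317326 = -0.317326
p = -0.155974 / -0.317326 = 0.4915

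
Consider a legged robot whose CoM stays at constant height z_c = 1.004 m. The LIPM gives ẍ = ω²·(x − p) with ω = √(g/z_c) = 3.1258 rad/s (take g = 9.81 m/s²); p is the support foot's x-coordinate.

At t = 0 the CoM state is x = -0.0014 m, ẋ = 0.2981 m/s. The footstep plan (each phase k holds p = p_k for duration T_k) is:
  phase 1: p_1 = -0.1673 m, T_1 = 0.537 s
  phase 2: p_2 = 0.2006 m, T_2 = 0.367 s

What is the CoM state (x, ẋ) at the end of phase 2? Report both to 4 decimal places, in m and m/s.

x = 1.7692, ẋ = 5.2551

phase 1: p=-0.1673, T=0.537, ωT=1.678555, cosh=2.772225, sinh=2.585581; start (x,ẋ)=(-0.001400, 0.298100) → end (x,ẋ)=(0.539193, 2.167206)
phase 2: p=0.2006, T=0.367, ωT=1.147169, cosh=1.733399, sinh=1.415864; start (x,ẋ)=(0.539193, 2.167206) → end (x,ẋ)=(1.769175, 5.255145)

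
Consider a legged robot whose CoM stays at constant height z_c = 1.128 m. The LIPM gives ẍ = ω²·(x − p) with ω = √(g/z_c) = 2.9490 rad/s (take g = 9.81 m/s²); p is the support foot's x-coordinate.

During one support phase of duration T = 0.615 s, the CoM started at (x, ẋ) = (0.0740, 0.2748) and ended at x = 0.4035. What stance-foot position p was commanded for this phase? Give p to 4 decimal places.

p = 0.0501

ωT = 2.9490·0.615 = 1.813635; cosh(ωT) = 3.147880, sinh(ωT) = 2.984819
x(T) = p + (x₀−p)·cosh(ωT) + (ẋ₀/ω)·sinh(ωT) ⇒ p·(1 − cosh) = x(T) − x₀·cosh − (ẋ₀/ω)·sinh
numerator   = 0.4035 − (0.0740)·3.147880 − (0.2748/2.9490)·2.984819 = -0.107581
denominator = 1 − 3.147880 = -2.147880
p = -0.107581 / -2.147880 = 0.0501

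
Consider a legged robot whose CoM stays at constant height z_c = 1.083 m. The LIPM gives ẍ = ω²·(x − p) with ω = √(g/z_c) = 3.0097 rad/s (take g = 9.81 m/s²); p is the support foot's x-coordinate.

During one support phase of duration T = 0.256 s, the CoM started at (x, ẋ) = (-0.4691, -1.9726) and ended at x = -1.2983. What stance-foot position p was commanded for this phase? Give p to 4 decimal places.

ωT = 3.0097·0.256 = 0.770483; cosh(ωT) = 1.311800, sinh(ωT) = 0.849010
x(T) = p + (x₀−p)·cosh(ωT) + (ẋ₀/ω)·sinh(ωT) ⇒ p·(1 − cosh) = x(T) − x₀·cosh − (ẋ₀/ω)·sinh
numerator   = -1.2983 − (-0.4691)·1.311800 − (-1.9726/3.0097)·0.849010 = -0.126481
denominator = 1 − 1.311800 = -0.311800
p = -0.126481 / -0.311800 = 0.4056

p = 0.4056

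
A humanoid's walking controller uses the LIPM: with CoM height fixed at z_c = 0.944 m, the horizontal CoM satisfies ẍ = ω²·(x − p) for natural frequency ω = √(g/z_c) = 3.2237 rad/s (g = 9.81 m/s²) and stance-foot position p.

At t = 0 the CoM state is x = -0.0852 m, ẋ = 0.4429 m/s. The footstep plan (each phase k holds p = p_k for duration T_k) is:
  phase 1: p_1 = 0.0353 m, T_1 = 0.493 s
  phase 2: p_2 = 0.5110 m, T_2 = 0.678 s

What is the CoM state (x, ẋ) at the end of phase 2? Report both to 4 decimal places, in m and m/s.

x = -1.2666, ẋ = -5.5390

phase 1: p=0.0353, T=0.493, ωT=1.589284, cosh=2.552156, sinh=2.348084; start (x,ẋ)=(-0.085200, 0.442900) → end (x,ẋ)=(0.050365, 0.218223)
phase 2: p=0.5110, T=0.678, ωT=2.185669, cosh=4.504499, sinh=4.392096; start (x,ẋ)=(0.050365, 0.218223) → end (x,ẋ)=(-1.266612, -5.539048)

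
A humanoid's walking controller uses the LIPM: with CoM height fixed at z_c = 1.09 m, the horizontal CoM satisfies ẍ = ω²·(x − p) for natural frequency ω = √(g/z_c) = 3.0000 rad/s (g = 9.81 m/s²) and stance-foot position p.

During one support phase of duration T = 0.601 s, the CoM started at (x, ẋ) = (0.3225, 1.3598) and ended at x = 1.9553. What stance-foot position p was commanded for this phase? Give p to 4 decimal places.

p = 0.1831

ωT = 3.0000·0.601 = 1.803000; cosh(ωT) = 3.116314, sinh(ωT) = 2.951510
x(T) = p + (x₀−p)·cosh(ωT) + (ẋ₀/ω)·sinh(ωT) ⇒ p·(1 − cosh) = x(T) − x₀·cosh − (ẋ₀/ω)·sinh
numerator   = 1.9553 − (0.3225)·3.116314 − (1.3598/3.0000)·2.951510 = -0.387532
denominator = 1 − 3.116314 = -2.116314
p = -0.387532 / -2.116314 = 0.1831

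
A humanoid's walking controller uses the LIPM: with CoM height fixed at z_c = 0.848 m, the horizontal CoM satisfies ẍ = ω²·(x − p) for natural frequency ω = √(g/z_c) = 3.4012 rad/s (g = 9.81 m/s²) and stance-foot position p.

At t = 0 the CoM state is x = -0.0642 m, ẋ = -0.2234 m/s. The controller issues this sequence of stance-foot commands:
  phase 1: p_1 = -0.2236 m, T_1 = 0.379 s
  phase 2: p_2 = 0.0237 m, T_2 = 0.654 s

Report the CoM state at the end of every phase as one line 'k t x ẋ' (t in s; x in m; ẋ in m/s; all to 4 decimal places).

phase 1: p=-0.2236, T=0.379, ωT=1.289055, cosh=1.952443, sinh=1.676912; start (x,ẋ)=(-0.064200, -0.223400) → end (x,ẋ)=(-0.022525, 0.472964)
phase 2: p=0.0237, T=0.654, ωT=2.224385, cosh=4.677963, sinh=4.569829; start (x,ẋ)=(-0.022525, 0.472964) → end (x,ẋ)=(0.442934, 1.494042)

1 0.3790 -0.0225 0.4730
2 1.0330 0.4429 1.4940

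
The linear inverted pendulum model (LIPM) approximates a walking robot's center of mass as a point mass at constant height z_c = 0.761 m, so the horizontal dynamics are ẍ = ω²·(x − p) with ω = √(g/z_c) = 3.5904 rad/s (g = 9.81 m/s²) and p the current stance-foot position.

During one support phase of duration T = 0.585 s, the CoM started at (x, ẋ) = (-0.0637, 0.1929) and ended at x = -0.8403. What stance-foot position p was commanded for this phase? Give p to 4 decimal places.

p = 0.2519

ωT = 3.5904·0.585 = 2.100384; cosh(ωT) = 4.145858, sinh(ωT) = 4.023448
x(T) = p + (x₀−p)·cosh(ωT) + (ẋ₀/ω)·sinh(ωT) ⇒ p·(1 − cosh) = x(T) − x₀·cosh − (ẋ₀/ω)·sinh
numerator   = -0.8403 − (-0.0637)·4.145858 − (0.1929/3.5904)·4.023448 = -0.792375
denominator = 1 − 4.145858 = -3.145858
p = -0.792375 / -3.145858 = 0.2519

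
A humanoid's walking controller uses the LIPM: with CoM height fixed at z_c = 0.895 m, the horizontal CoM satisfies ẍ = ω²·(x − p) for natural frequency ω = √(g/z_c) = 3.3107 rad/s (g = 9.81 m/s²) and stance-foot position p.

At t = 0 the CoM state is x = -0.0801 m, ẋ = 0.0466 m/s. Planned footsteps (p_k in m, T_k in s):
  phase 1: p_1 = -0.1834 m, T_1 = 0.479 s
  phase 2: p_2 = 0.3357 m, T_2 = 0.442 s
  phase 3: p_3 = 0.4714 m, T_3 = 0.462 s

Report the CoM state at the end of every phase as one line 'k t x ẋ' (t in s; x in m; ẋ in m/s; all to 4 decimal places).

phase 1: p=-0.1834, T=0.479, ωT=1.585825, cosh=2.544049, sinh=2.339271; start (x,ẋ)=(-0.080100, 0.046600) → end (x,ẋ)=(0.112327, 0.918572)
phase 2: p=0.3357, T=0.442, ωT=1.463329, cosh=2.275892, sinh=2.044428; start (x,ẋ)=(0.112327, 0.918572) → end (x,ẋ)=(0.394565, 0.578673)
phase 3: p=0.4714, T=0.462, ωT=1.529543, cosh=2.416352, sinh=2.199717; start (x,ẋ)=(0.394565, 0.578673) → end (x,ẋ)=(0.670225, 0.838718)

1 0.4790 0.1123 0.9186
2 0.9210 0.3946 0.5787
3 1.3830 0.6702 0.8387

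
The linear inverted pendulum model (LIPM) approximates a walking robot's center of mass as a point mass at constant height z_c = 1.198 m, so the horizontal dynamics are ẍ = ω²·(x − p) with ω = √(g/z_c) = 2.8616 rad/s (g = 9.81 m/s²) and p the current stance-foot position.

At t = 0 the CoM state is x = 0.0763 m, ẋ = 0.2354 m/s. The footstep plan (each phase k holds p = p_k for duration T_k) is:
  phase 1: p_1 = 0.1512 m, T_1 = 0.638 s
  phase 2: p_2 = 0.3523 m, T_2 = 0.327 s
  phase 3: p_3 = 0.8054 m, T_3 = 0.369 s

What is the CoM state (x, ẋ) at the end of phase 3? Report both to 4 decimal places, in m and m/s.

phase 1: p=0.1512, T=0.638, ωT=1.825701, cosh=3.184124, sinh=3.023019; start (x,ẋ)=(0.076300, 0.235400) → end (x,ẋ)=(0.161388, 0.101607)
phase 2: p=0.3523, T=0.327, ωT=0.935743, cosh=1.470701, sinh=1.078407; start (x,ẋ)=(0.161388, 0.101607) → end (x,ẋ)=(0.109816, -0.439715)
phase 3: p=0.8054, T=0.369, ωT=1.055930, cosh=1.611259, sinh=1.263390; start (x,ẋ)=(0.109816, -0.439715) → end (x,ẋ)=(-0.509498, -3.223249)

x = -0.5095, ẋ = -3.2232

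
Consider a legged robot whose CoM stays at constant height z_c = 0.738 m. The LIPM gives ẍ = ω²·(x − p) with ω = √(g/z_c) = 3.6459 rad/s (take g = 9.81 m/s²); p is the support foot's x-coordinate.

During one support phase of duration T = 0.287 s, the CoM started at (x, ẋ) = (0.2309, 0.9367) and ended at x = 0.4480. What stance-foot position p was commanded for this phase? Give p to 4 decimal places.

p = 0.4037

ωT = 3.6459·0.287 = 1.046373; cosh(ωT) = 1.599258, sinh(ωT) = 1.248048
x(T) = p + (x₀−p)·cosh(ωT) + (ẋ₀/ω)·sinh(ωT) ⇒ p·(1 − cosh) = x(T) − x₀·cosh − (ẋ₀/ω)·sinh
numerator   = 0.4480 − (0.2309)·1.599258 − (0.9367/3.6459)·1.248048 = -0.241916
denominator = 1 − 1.599258 = -0.599258
p = -0.241916 / -0.599258 = 0.4037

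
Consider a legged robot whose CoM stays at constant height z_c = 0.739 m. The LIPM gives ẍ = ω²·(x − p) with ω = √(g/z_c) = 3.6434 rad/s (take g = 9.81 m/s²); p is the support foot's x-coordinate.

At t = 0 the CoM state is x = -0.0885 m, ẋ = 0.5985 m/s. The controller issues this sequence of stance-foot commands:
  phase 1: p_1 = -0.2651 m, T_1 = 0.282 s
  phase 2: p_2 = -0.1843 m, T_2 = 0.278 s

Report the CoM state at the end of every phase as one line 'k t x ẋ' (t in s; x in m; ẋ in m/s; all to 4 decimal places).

1 0.2820 0.2133 1.7269
2 0.5600 1.0017 4.4223

phase 1: p=-0.2651, T=0.282, ωT=1.027439, cosh=1.575912, sinh=1.217989; start (x,ẋ)=(-0.088500, 0.598500) → end (x,ẋ)=(0.213285, 1.726867)
phase 2: p=-0.1843, T=0.278, ωT=1.012865, cosh=1.558328, sinh=1.195151; start (x,ẋ)=(0.213285, 1.726867) → end (x,ẋ)=(1.001735, 4.422273)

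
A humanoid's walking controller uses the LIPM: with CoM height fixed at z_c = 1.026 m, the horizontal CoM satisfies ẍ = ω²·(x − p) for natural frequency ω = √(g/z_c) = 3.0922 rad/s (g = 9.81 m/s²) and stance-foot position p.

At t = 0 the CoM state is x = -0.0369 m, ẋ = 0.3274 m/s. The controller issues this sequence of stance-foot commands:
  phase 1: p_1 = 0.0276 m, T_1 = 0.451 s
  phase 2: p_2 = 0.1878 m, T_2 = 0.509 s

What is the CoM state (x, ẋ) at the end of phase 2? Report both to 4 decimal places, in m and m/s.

x = 0.1830, ẋ = 0.1148

phase 1: p=0.0276, T=0.451, ωT=1.394582, cosh=2.140613, sinh=1.892676; start (x,ẋ)=(-0.036900, 0.327400) → end (x,ẋ)=(0.089926, 0.323348)
phase 2: p=0.1878, T=0.509, ωT=1.573930, cosh=2.516402, sinh=2.309173; start (x,ẋ)=(0.089926, 0.323348) → end (x,ẋ)=(0.182977, 0.114810)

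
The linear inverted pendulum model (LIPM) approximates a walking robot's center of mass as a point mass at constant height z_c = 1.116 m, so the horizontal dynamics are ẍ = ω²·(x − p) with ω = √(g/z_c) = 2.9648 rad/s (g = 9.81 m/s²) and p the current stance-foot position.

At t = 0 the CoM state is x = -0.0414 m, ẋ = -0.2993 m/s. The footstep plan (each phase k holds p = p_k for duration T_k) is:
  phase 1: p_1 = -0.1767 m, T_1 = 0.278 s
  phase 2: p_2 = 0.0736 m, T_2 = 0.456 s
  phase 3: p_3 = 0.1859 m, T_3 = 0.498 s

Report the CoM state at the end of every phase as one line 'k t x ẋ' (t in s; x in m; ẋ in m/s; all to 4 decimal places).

1 0.2780 -0.0857 -0.0375
2 0.7340 -0.2777 -0.9291
3 1.2320 -1.5319 -4.9912

phase 1: p=-0.1767, T=0.278, ωT=0.824214, cosh=1.359334, sinh=0.920755; start (x,ẋ)=(-0.041400, -0.299300) → end (x,ẋ)=(-0.085733, -0.037500)
phase 2: p=0.0736, T=0.456, ωT=1.351949, cosh=2.061843, sinh=1.803107; start (x,ẋ)=(-0.085733, -0.037500) → end (x,ẋ)=(-0.277726, -0.929091)
phase 3: p=0.1859, T=0.498, ωT=1.476470, cosh=2.302955, sinh=2.074513; start (x,ẋ)=(-0.277726, -0.929091) → end (x,ẋ)=(-1.531909, -4.991196)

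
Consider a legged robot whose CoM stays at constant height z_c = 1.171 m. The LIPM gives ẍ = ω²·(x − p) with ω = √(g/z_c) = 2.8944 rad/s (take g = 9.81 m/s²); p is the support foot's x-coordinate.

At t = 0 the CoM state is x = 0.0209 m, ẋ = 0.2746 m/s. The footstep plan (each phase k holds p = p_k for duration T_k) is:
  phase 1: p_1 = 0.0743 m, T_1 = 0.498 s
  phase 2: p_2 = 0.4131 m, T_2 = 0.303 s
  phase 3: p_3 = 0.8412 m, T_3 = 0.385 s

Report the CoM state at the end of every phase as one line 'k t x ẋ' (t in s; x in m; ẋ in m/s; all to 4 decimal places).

1 0.4980 0.1444 0.3045
2 0.8010 0.1388 -0.3437
3 1.1860 -0.5058 -3.3444

phase 1: p=0.0743, T=0.498, ωT=1.441411, cosh=2.231625, sinh=1.995031; start (x,ẋ)=(0.020900, 0.274600) → end (x,ẋ)=(0.144406, 0.304450)
phase 2: p=0.4131, T=0.303, ωT=0.877003, cosh=1.409857, sinh=0.993829; start (x,ẋ)=(0.144406, 0.304450) → end (x,ẋ)=(0.138816, -0.343679)
phase 3: p=0.8412, T=0.385, ωT=1.114344, cosh=1.687849, sinh=1.359719; start (x,ẋ)=(0.138816, -0.343679) → end (x,ẋ)=(-0.505770, -3.344359)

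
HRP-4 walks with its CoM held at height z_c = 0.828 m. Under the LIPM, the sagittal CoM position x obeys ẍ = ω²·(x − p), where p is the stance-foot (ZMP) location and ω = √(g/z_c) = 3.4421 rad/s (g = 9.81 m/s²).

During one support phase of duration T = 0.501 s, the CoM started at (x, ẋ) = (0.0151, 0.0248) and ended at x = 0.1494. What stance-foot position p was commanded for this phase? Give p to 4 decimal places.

ωT = 3.4421·0.501 = 1.724492; cosh(ωT) = 2.893967, sinh(ωT) = 2.715704
x(T) = p + (x₀−p)·cosh(ωT) + (ẋ₀/ω)·sinh(ωT) ⇒ p·(1 − cosh) = x(T) − x₀·cosh − (ẋ₀/ω)·sinh
numerator   = 0.1494 − (0.0151)·2.893967 − (0.0248/3.4421)·2.715704 = 0.086135
denominator = 1 − 2.893967 = -1.893967
p = 0.086135 / -1.893967 = -0.0455

p = -0.0455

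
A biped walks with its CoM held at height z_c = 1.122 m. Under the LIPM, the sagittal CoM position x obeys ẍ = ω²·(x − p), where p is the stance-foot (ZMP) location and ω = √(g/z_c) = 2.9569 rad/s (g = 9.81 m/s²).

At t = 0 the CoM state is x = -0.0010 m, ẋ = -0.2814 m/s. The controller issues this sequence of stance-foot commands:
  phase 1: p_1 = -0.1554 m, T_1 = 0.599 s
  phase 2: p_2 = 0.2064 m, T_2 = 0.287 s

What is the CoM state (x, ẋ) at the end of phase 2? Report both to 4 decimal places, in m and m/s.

phase 1: p=-0.1554, T=0.599, ωT=1.771183, cosh=3.023967, sinh=2.853836; start (x,ẋ)=(-0.001000, -0.281400) → end (x,ẋ)=(0.039909, 0.451961)
phase 2: p=0.2064, T=0.287, ωT=0.848630, cosh=1.382223, sinh=0.954222; start (x,ẋ)=(0.039909, 0.451961) → end (x,ẋ)=(0.122125, 0.154950)

x = 0.1221, ẋ = 0.1549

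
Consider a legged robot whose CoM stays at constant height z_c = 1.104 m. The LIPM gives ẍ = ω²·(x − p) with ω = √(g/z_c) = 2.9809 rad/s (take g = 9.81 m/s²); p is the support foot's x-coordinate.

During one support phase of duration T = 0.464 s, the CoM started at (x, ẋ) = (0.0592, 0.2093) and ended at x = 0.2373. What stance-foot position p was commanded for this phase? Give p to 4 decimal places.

p = 0.0173

ωT = 2.9809·0.464 = 1.383138; cosh(ωT) = 2.119092, sinh(ωT) = 1.868301
x(T) = p + (x₀−p)·cosh(ωT) + (ẋ₀/ω)·sinh(ωT) ⇒ p·(1 − cosh) = x(T) − x₀·cosh − (ẋ₀/ω)·sinh
numerator   = 0.2373 − (0.0592)·2.119092 − (0.2093/2.9809)·1.868301 = -0.019331
denominator = 1 − 2.119092 = -1.119092
p = -0.019331 / -1.119092 = 0.0173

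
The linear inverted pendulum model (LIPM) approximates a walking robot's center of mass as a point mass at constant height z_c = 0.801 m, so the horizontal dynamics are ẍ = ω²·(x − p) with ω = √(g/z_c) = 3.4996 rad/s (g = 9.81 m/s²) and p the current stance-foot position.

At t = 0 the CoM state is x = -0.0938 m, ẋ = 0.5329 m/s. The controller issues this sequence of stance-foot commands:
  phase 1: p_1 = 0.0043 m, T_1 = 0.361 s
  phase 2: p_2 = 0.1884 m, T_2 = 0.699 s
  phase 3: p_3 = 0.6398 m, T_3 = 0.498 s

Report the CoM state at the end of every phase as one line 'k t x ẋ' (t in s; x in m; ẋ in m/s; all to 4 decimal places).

1 0.3610 0.0647 0.4592
2 1.0600 0.2208 0.1907
3 1.5580 -0.4428 -3.4986

phase 1: p=0.0043, T=0.361, ωT=1.263356, cosh=1.909988, sinh=1.627284; start (x,ẋ)=(-0.093800, 0.532900) → end (x,ẋ)=(0.064724, 0.459168)
phase 2: p=0.1884, T=0.699, ωT=2.446220, cosh=5.815625, sinh=5.729005; start (x,ẋ)=(0.064724, 0.459168) → end (x,ẋ)=(0.220827, 0.190745)
phase 3: p=0.6398, T=0.498, ωT=1.742801, cosh=2.944176, sinh=2.769147; start (x,ẋ)=(0.220827, 0.190745) → end (x,ẋ)=(-0.442799, -3.498641)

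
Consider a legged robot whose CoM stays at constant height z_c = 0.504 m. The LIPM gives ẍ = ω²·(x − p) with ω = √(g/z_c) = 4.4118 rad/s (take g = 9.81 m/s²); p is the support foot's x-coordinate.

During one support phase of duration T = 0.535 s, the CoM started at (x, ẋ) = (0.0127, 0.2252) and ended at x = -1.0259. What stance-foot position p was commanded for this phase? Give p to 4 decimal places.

p = 0.3135

ωT = 4.4118·0.535 = 2.360313; cosh(ωT) = 5.344329, sinh(ωT) = 5.249938
x(T) = p + (x₀−p)·cosh(ωT) + (ẋ₀/ω)·sinh(ωT) ⇒ p·(1 − cosh) = x(T) − x₀·cosh − (ẋ₀/ω)·sinh
numerator   = -1.0259 − (0.0127)·5.344329 − (0.2252/4.4118)·5.249938 = -1.361756
denominator = 1 − 5.344329 = -4.344329
p = -1.361756 / -4.344329 = 0.3135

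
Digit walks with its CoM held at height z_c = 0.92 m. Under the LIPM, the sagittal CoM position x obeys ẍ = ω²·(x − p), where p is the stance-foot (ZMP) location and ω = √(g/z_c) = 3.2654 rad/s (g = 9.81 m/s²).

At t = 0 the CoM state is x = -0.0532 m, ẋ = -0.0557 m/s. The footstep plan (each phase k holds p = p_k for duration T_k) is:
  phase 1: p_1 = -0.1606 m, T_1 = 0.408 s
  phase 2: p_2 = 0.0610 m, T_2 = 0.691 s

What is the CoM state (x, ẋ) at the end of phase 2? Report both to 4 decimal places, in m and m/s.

x = 0.6277, ẋ = 1.9151

phase 1: p=-0.1606, T=0.408, ωT=1.332283, cosh=2.026780, sinh=1.762906; start (x,ẋ)=(-0.053200, -0.055700) → end (x,ẋ)=(0.027005, 0.505366)
phase 2: p=0.0610, T=0.691, ωT=2.256391, cosh=4.826649, sinh=4.721921; start (x,ẋ)=(0.027005, 0.505366) → end (x,ẋ)=(0.627702, 1.915062)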